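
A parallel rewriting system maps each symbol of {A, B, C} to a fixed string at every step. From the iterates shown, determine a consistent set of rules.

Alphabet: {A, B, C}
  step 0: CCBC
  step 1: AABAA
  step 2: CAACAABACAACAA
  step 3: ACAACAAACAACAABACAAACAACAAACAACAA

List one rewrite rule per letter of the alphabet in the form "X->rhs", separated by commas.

A->CAA, B->BA, C->A

  step 2 ⇒ step 3: CAACAABACAACAA ⇒ A·CAA·CAA·A·CAA·CAA·BA·CAA·A·CAA·CAA·A·CAA·CAA
    A ↦ CAA
    B ↦ BA
    C ↦ A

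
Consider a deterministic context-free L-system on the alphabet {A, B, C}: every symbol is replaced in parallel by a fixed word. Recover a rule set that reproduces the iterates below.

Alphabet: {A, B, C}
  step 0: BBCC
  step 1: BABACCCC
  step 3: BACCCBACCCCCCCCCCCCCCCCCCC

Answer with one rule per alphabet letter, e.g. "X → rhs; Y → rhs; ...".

  step 0 ⇒ step 1: BBCC ⇒ BA·BA·CC·CC
    B ↦ BA
    C ↦ CC
    A ↦ C  (constrained at step 1)

A->C, B->BA, C->CC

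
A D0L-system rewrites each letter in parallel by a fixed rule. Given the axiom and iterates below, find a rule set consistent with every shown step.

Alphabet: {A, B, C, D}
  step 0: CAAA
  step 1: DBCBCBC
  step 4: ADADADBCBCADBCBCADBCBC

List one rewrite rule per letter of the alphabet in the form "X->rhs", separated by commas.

A->BC, B->A, C->D, D->AA

  step 0 ⇒ step 1: CAAA ⇒ D·BC·BC·BC
    A ↦ BC
    C ↦ D
    B ↦ A  (constrained at step 1)
    D ↦ AA  (constrained at step 1)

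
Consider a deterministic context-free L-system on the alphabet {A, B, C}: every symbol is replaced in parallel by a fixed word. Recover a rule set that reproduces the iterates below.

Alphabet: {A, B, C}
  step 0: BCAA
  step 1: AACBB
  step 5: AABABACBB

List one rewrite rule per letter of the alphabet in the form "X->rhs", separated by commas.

A->B, B->A, C->AC

  step 0 ⇒ step 1: BCAA ⇒ A·AC·B·B
    A ↦ B
    B ↦ A
    C ↦ AC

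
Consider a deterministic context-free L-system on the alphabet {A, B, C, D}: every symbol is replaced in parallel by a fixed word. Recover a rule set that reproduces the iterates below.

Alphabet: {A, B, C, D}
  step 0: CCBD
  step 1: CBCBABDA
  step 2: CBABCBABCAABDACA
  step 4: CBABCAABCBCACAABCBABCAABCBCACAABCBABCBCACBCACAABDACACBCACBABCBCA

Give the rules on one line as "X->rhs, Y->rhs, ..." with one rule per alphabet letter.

  step 1 ⇒ step 2: CBCBABDA ⇒ CB·AB·CB·AB·CA·AB·DA·CA
    A ↦ CA
    B ↦ AB
    C ↦ CB
    D ↦ DA

A->CA, B->AB, C->CB, D->DA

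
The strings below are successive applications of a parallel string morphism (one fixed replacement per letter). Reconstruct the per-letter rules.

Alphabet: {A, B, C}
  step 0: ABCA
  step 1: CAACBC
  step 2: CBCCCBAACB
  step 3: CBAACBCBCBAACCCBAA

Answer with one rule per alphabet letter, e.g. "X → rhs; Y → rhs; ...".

A->C, B->AA, C->CB

  step 2 ⇒ step 3: CBCCCBAACB ⇒ CB·AA·CB·CB·CB·AA·C·C·CB·AA
    A ↦ C
    B ↦ AA
    C ↦ CB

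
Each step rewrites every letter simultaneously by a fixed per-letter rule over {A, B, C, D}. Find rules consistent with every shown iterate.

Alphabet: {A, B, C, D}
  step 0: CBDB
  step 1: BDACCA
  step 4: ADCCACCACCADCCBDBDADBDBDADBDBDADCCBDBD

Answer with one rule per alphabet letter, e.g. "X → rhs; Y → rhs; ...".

  step 0 ⇒ step 1: CBDB ⇒ BD·A·CC·A
    B ↦ A
    C ↦ BD
    D ↦ CC
    A ↦ AD  (constrained at step 1)

A->AD, B->A, C->BD, D->CC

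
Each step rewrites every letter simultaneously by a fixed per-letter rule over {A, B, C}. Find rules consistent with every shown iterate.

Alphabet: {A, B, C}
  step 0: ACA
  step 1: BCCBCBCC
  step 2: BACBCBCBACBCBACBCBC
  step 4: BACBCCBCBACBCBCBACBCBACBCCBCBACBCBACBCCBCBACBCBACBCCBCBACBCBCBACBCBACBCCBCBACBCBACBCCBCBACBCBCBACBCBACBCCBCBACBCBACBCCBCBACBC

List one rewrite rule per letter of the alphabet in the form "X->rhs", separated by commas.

  step 1 ⇒ step 2: BCCBCBCC ⇒ BAC·BC·BC·BAC·BC·BAC·BC·BC
    B ↦ BAC
    C ↦ BC
  step 0 ⇒ step 1: ACA ⇒ BCC·BC·BCC
    A ↦ BCC

A->BCC, B->BAC, C->BC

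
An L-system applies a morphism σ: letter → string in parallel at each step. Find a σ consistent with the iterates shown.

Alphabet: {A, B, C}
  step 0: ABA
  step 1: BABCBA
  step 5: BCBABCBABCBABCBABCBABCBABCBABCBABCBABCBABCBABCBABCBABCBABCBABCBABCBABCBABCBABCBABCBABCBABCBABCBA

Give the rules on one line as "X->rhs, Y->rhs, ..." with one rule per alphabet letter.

A->BA, B->BC, C->BA

  step 0 ⇒ step 1: ABA ⇒ BA·BC·BA
    A ↦ BA
    B ↦ BC
    C ↦ BA  (constrained at step 1)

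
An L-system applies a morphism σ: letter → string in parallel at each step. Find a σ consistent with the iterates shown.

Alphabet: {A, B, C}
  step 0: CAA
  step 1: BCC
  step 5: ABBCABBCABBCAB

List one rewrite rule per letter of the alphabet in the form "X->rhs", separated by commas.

A->C, B->AB, C->B

  step 0 ⇒ step 1: CAA ⇒ B·C·C
    A ↦ C
    C ↦ B
    B ↦ AB  (constrained at step 1)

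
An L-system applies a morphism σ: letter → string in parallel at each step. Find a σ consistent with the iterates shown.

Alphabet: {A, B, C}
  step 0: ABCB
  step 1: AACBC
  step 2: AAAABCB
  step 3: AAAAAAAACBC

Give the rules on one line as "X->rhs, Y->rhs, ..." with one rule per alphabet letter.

  step 2 ⇒ step 3: AAAABCB ⇒ AA·AA·AA·AA·C·B·C
    A ↦ AA
    B ↦ C
    C ↦ B

A->AA, B->C, C->B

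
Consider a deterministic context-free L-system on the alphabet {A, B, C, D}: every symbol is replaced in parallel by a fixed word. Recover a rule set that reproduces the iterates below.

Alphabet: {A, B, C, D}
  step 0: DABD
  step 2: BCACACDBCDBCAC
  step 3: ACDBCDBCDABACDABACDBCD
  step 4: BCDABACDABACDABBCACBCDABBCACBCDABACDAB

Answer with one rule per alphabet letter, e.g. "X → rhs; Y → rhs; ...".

  step 3 ⇒ step 4: ACDBCDBCDABACDABACDBCD ⇒ BC·D·AB·AC·D·AB·AC·D·AB·BC·AC·BC·D·AB·BC·AC·BC·D·AB·AC·D·AB
    A ↦ BC
    B ↦ AC
    C ↦ D
    D ↦ AB

A->BC, B->AC, C->D, D->AB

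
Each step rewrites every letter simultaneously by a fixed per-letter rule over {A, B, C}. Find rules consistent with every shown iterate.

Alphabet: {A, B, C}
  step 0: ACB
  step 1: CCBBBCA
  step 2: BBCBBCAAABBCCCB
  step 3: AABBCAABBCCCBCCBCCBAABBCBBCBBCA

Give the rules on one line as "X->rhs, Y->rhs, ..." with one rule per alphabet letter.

  step 2 ⇒ step 3: BBCBBCAAABBCCCB ⇒ A·A·BBC·A·A·BBC·CCB·CCB·CCB·A·A·BBC·BBC·BBC·A
    A ↦ CCB
    B ↦ A
    C ↦ BBC

A->CCB, B->A, C->BBC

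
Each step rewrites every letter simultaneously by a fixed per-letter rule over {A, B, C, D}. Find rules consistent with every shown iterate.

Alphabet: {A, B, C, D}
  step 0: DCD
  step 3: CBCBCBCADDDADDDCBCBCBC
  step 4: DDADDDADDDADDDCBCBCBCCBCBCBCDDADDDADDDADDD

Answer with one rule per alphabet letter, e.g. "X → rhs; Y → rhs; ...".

A->C, B->AD, C->DD, D->BC

  step 3 ⇒ step 4: CBCBCBCADDDADDDCBCBCBC ⇒ DD·AD·DD·AD·DD·AD·DD·C·BC·BC·BC·C·BC·BC·BC·DD·AD·DD·AD·DD·AD·DD
    A ↦ C
    B ↦ AD
    C ↦ DD
    D ↦ BC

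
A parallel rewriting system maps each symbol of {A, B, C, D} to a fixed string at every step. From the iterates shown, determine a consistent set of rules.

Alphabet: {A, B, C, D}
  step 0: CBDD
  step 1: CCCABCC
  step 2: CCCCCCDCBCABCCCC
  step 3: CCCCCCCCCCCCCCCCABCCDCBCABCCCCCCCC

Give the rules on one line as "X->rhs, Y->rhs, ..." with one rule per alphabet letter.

  step 2 ⇒ step 3: CCCCCCDCBCABCCCC ⇒ CC·CC·CC·CC·CC·CC·C·CC·CAB·CC·DCB·CAB·CC·CC·CC·CC
    A ↦ DCB
    B ↦ CAB
    C ↦ CC
    D ↦ C

A->DCB, B->CAB, C->CC, D->C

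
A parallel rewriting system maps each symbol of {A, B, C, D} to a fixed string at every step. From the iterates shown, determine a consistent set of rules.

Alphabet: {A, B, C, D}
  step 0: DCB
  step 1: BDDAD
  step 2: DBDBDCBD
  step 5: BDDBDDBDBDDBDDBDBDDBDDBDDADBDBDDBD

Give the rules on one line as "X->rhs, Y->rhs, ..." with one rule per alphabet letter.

A->C, B->D, C->DA, D->BD

  step 1 ⇒ step 2: BDDAD ⇒ D·BD·BD·C·BD
    A ↦ C
    B ↦ D
    D ↦ BD
  step 0 ⇒ step 1: DCB ⇒ BD·DA·D
    C ↦ DA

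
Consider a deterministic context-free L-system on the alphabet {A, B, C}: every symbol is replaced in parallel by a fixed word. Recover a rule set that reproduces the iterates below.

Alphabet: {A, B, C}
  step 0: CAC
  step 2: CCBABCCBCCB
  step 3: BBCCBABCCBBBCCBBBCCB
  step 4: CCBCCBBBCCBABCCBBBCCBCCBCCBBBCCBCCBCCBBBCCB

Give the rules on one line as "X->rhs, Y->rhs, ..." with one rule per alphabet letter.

  step 3 ⇒ step 4: BBCCBABCCBBBCCBBBCCB ⇒ CCB·CCB·B·B·CCB·AB·CCB·B·B·CCB·CCB·CCB·B·B·CCB·CCB·CCB·B·B·CCB
    A ↦ AB
    B ↦ CCB
    C ↦ B

A->AB, B->CCB, C->B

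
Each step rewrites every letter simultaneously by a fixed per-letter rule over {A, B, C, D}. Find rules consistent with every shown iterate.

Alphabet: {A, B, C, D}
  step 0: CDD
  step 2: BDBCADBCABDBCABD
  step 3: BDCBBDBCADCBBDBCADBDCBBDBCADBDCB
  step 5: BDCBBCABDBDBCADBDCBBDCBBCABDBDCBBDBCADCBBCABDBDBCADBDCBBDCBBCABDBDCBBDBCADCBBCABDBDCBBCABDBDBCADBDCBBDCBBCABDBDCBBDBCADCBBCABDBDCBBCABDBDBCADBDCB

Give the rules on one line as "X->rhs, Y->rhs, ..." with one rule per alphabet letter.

A->D, B->BD, C->BCA, D->CB

  step 2 ⇒ step 3: BDBCADBCABDBCABD ⇒ BD·CB·BD·BCA·D·CB·BD·BCA·D·BD·CB·BD·BCA·D·BD·CB
    A ↦ D
    B ↦ BD
    C ↦ BCA
    D ↦ CB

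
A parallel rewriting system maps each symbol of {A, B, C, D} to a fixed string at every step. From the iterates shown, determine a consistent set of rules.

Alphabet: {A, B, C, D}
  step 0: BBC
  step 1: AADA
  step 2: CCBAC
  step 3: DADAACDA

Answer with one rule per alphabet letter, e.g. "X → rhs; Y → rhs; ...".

  step 2 ⇒ step 3: CCBAC ⇒ DA·DA·A·C·DA
    A ↦ C
    B ↦ A
    C ↦ DA
  step 1 ⇒ step 2: AADA ⇒ C·C·BA·C
    D ↦ BA

A->C, B->A, C->DA, D->BA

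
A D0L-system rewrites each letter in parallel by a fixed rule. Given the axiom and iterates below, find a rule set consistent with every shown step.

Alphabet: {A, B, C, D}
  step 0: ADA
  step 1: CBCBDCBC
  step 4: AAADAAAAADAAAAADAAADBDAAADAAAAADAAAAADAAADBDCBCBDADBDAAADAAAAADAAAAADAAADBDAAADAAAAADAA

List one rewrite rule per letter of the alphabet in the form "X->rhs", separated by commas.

A->CBC, B->AD, C->AA, D->BD

  step 0 ⇒ step 1: ADA ⇒ CBC·BD·CBC
    A ↦ CBC
    D ↦ BD
    B ↦ AD  (constrained at step 1)
    C ↦ AA  (constrained at step 1)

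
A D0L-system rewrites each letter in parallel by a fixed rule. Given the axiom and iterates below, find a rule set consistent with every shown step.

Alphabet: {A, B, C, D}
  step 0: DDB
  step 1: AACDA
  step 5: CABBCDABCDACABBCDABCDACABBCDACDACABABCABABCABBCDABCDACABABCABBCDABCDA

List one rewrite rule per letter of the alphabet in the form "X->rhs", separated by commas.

A->B, B->CDA, C->CAB, D->A

  step 0 ⇒ step 1: DDB ⇒ A·A·CDA
    B ↦ CDA
    D ↦ A
    A ↦ B  (constrained at step 1)
    C ↦ CAB  (constrained at step 1)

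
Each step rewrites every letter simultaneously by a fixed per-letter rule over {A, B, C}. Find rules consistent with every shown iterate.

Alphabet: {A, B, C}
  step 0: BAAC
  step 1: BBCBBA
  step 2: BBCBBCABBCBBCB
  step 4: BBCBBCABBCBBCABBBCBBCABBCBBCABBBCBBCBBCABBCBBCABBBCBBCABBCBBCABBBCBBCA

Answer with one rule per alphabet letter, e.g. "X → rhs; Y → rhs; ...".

  step 1 ⇒ step 2: BBCBBA ⇒ BBC·BBC·A·BBC·BBC·B
    A ↦ B
    B ↦ BBC
    C ↦ A

A->B, B->BBC, C->A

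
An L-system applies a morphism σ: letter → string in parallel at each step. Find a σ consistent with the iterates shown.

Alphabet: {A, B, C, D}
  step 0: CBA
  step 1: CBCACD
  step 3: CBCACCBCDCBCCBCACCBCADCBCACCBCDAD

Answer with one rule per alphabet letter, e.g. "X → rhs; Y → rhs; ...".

  step 0 ⇒ step 1: CBA ⇒ CBC·AC·D
    A ↦ D
    B ↦ AC
    C ↦ CBC
    D ↦ AD  (constrained at step 1)

A->D, B->AC, C->CBC, D->AD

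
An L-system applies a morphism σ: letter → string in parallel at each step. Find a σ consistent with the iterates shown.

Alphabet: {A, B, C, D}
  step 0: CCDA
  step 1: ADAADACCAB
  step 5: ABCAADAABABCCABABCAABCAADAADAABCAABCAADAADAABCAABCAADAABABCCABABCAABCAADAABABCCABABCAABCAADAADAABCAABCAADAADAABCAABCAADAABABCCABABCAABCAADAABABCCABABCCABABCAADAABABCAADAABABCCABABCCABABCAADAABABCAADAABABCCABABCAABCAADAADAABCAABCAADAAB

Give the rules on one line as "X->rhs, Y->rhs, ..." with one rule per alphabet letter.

  step 0 ⇒ step 1: CCDA ⇒ ADA·ADA·CC·AB
    A ↦ AB
    C ↦ ADA
    D ↦ CC
    B ↦ CA  (constrained at step 1)

A->AB, B->CA, C->ADA, D->CC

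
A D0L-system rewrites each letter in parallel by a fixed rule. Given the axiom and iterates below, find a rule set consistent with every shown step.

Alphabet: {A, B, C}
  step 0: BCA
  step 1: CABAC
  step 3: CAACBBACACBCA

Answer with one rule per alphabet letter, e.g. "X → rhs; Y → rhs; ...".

A->AC, B->CA, C->B

  step 0 ⇒ step 1: BCA ⇒ CA·B·AC
    A ↦ AC
    B ↦ CA
    C ↦ B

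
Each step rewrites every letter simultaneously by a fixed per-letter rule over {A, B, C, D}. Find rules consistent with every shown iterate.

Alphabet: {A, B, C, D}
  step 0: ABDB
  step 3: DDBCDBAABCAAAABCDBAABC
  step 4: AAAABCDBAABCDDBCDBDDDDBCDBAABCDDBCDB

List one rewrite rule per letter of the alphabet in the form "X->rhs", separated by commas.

A->D, B->BC, C->DB, D->AA

  step 3 ⇒ step 4: DDBCDBAABCAAAABCDBAABC ⇒ AA·AA·BC·DB·AA·BC·D·D·BC·DB·D·D·D·D·BC·DB·AA·BC·D·D·BC·DB
    A ↦ D
    B ↦ BC
    C ↦ DB
    D ↦ AA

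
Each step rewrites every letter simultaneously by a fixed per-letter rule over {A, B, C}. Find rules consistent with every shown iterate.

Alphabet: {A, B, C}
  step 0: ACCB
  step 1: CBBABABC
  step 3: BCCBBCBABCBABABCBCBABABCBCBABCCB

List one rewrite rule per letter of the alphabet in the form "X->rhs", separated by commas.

A->CB, B->BC, C->BA

  step 0 ⇒ step 1: ACCB ⇒ CB·BA·BA·BC
    A ↦ CB
    B ↦ BC
    C ↦ BA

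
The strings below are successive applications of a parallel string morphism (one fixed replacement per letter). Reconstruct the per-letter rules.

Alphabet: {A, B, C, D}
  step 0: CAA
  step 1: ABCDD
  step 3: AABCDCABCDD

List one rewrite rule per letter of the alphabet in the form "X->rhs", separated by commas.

  step 0 ⇒ step 1: CAA ⇒ ABC·D·D
    A ↦ D
    C ↦ ABC
    B ↦ C  (constrained at step 1)
    D ↦ A  (constrained at step 1)

A->D, B->C, C->ABC, D->A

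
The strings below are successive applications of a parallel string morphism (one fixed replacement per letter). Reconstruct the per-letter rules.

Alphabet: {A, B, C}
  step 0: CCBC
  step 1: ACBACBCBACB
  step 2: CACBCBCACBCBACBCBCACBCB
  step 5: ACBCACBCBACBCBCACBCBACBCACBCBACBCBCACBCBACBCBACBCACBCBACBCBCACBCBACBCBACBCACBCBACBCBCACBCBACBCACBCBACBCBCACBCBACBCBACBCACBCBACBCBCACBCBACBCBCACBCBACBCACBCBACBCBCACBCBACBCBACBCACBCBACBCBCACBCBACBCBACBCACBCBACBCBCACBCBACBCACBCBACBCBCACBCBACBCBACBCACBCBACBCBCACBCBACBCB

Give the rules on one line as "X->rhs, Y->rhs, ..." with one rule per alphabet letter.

  step 1 ⇒ step 2: ACBACBCBACB ⇒ C·ACB·CB·C·ACB·CB·ACB·CB·C·ACB·CB
    A ↦ C
    B ↦ CB
    C ↦ ACB

A->C, B->CB, C->ACB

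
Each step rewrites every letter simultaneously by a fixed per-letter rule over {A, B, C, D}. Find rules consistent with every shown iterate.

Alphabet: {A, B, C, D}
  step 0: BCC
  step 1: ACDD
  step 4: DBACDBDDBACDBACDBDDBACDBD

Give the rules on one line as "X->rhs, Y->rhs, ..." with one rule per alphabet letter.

  step 0 ⇒ step 1: BCC ⇒ AC·D·D
    B ↦ AC
    C ↦ D
    A ↦ DB  (constrained at step 1)
    D ↦ DB  (constrained at step 1)

A->DB, B->AC, C->D, D->DB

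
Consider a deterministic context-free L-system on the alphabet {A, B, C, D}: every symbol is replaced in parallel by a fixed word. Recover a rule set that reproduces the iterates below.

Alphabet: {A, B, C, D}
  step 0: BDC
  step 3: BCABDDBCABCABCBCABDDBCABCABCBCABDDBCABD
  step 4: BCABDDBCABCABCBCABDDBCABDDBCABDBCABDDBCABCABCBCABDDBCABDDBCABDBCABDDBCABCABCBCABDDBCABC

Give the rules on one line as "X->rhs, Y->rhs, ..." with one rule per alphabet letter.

  step 3 ⇒ step 4: BCABDDBCABCABCBCABDDBCABCABCBCABDDBCABD ⇒ BC·ABD·D·BC·ABC·ABC·BC·ABD·D·BC·ABD·D·BC·ABD·BC·ABD·D·BC·ABC·ABC·BC·ABD·D·BC·ABD·D·BC·ABD·BC·ABD·D·BC·ABC·ABC·BC·ABD·D·BC·ABC
    A ↦ D
    B ↦ BC
    C ↦ ABD
    D ↦ ABC

A->D, B->BC, C->ABD, D->ABC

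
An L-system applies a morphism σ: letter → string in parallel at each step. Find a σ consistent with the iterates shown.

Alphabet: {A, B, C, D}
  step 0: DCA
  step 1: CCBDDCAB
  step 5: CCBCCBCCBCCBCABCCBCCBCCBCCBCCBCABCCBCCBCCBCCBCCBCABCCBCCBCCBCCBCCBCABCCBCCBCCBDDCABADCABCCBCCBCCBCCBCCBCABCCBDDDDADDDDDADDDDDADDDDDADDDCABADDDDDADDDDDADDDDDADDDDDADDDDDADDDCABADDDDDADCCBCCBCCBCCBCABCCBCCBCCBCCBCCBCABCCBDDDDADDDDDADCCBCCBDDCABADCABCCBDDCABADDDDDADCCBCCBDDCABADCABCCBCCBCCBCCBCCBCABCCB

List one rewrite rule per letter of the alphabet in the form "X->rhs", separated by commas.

  step 0 ⇒ step 1: DCA ⇒ CCB·DD·CAB
    A ↦ CAB
    C ↦ DD
    D ↦ CCB
    B ↦ AD  (constrained at step 1)

A->CAB, B->AD, C->DD, D->CCB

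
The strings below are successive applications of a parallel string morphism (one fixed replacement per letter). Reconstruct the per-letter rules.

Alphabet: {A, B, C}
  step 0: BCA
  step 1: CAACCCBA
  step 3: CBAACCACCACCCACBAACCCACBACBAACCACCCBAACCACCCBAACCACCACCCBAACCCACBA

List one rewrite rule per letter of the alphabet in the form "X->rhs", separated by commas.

  step 0 ⇒ step 1: BCA ⇒ CA·ACC·CBA
    A ↦ CBA
    B ↦ CA
    C ↦ ACC

A->CBA, B->CA, C->ACC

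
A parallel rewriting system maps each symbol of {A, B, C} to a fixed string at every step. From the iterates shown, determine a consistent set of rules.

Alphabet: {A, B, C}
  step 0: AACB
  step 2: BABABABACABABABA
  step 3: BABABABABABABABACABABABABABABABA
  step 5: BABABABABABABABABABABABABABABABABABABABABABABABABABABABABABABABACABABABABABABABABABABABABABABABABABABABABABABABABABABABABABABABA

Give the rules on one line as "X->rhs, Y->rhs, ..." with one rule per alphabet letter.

  step 2 ⇒ step 3: BABABABACABABABA ⇒ BA·BA·BA·BA·BA·BA·BA·BA·CA·BA·BA·BA·BA·BA·BA·BA
    A ↦ BA
    B ↦ BA
    C ↦ CA

A->BA, B->BA, C->CA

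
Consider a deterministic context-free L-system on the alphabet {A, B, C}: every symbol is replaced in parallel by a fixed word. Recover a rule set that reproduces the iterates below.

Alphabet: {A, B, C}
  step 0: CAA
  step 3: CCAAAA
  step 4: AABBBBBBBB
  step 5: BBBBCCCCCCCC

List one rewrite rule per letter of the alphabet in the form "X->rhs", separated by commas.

  step 4 ⇒ step 5: AABBBBBBBB ⇒ BB·BB·C·C·C·C·C·C·C·C
    A ↦ BB
    B ↦ C
  step 3 ⇒ step 4: CCAAAA ⇒ A·A·BB·BB·BB·BB
    C ↦ A

A->BB, B->C, C->A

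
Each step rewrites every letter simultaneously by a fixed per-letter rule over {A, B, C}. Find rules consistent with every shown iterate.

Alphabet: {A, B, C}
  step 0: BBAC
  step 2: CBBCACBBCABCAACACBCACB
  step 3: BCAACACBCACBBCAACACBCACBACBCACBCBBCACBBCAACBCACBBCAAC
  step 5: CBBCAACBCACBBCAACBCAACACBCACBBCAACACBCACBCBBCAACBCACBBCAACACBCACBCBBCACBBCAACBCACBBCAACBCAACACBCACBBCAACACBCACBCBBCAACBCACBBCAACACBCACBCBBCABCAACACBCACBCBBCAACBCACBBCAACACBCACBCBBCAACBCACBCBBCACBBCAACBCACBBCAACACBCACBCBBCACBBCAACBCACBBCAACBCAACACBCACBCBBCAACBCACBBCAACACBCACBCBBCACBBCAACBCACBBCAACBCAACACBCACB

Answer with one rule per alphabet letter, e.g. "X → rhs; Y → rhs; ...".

  step 2 ⇒ step 3: CBBCACBBCABCAACACBCACB ⇒ BCA·AC·AC·BCA·CB·BCA·AC·AC·BCA·CB·AC·BCA·CB·CB·BCA·CB·BCA·AC·BCA·CB·BCA·AC
    A ↦ CB
    B ↦ AC
    C ↦ BCA

A->CB, B->AC, C->BCA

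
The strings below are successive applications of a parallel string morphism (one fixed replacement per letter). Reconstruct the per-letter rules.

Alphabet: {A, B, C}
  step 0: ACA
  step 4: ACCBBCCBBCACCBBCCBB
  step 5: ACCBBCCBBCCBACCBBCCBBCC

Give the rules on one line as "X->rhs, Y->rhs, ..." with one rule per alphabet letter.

A->ACC, B->C, C->B

  step 4 ⇒ step 5: ACCBBCCBBCACCBBCCBB ⇒ ACC·B·B·C·C·B·B·C·C·B·ACC·B·B·C·C·B·B·C·C
    A ↦ ACC
    B ↦ C
    C ↦ B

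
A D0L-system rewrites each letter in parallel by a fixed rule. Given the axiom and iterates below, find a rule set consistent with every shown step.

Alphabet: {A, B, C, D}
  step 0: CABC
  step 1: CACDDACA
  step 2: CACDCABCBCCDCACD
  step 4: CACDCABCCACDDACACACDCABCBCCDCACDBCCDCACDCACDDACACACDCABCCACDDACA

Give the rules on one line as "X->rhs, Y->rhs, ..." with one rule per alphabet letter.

  step 1 ⇒ step 2: CACDDACA ⇒ CA·CD·CA·BC·BC·CD·CA·CD
    A ↦ CD
    C ↦ CA
    D ↦ BC
  step 0 ⇒ step 1: CABC ⇒ CA·CD·DA·CA
    B ↦ DA

A->CD, B->DA, C->CA, D->BC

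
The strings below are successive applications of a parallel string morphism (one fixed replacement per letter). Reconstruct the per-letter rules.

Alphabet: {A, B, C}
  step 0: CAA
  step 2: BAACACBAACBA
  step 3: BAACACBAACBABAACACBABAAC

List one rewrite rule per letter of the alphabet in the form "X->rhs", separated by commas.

A->AC, B->BA, C->BA

  step 2 ⇒ step 3: BAACACBAACBA ⇒ BA·AC·AC·BA·AC·BA·BA·AC·AC·BA·BA·AC
    A ↦ AC
    B ↦ BA
    C ↦ BA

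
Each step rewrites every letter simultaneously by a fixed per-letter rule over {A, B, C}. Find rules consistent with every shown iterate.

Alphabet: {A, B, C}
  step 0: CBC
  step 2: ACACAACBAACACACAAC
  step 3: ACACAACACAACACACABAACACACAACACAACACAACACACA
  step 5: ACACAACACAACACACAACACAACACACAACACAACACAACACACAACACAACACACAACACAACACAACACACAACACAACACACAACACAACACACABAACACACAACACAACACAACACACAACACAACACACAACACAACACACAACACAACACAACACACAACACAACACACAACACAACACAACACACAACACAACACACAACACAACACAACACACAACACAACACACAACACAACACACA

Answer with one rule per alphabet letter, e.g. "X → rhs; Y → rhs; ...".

  step 2 ⇒ step 3: ACACAACBAACACACAAC ⇒ AC·ACA·AC·ACA·AC·AC·ACA·BA·AC·AC·ACA·AC·ACA·AC·ACA·AC·AC·ACA
    A ↦ AC
    B ↦ BA
    C ↦ ACA

A->AC, B->BA, C->ACA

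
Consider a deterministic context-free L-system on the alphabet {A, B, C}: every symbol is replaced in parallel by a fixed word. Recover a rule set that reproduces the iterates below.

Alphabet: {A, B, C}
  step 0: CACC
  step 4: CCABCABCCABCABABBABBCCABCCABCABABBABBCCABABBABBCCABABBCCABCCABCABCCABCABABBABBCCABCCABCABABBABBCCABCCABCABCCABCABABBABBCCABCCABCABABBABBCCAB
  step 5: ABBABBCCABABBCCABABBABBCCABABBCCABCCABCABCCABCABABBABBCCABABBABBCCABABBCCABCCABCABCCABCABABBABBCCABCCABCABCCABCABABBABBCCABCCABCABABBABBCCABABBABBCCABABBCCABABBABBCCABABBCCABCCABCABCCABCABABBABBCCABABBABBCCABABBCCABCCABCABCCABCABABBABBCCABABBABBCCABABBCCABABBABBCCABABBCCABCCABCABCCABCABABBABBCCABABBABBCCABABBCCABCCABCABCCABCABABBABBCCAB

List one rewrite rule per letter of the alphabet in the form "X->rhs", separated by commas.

  step 4 ⇒ step 5: CCABCABCCABCABABBABBCCABCCABCABABBABBCCABABBABBCCABABBCCABCCABCABCCABCABABBABBCCABCCABCABABBABBCCABCCABCABCCABCABABBABBCCABCCABCABABBABBCCAB ⇒ ABB·ABB·C·CAB·ABB·C·CAB·ABB·ABB·C·CAB·ABB·C·CAB·C·CAB·CAB·C·CAB·CAB·ABB·ABB·C·CAB·ABB·ABB·C·CAB·ABB·C·CAB·C·CAB·CAB·C·CAB·CAB·ABB·ABB·C·CAB·C·CAB·CAB·C·CAB·CAB·ABB·ABB·C·CAB·C·CAB·CAB·ABB·ABB·C·CAB·ABB·ABB·C·CAB·ABB·C·CAB·ABB·ABB·C·CAB·ABB·C·CAB·C·CAB·CAB·C·CAB·CAB·ABB·ABB·C·CAB·ABB·ABB·C·CAB·ABB·C·CAB·C·CAB·CAB·C·CAB·CAB·ABB·ABB·C·CAB·ABB·ABB·C·CAB·ABB·C·CAB·ABB·ABB·C·CAB·ABB·C·CAB·C·CAB·CAB·C·CAB·CAB·ABB·ABB·C·CAB·ABB·ABB·C·CAB·ABB·C·CAB·C·CAB·CAB·C·CAB·CAB·ABB·ABB·C·CAB
    A ↦ C
    B ↦ CAB
    C ↦ ABB

A->C, B->CAB, C->ABB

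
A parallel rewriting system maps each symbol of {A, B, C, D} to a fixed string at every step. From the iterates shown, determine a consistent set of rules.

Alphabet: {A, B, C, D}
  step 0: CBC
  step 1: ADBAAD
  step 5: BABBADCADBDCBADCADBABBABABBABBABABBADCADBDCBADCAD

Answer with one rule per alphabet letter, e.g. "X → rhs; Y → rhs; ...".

A->B, B->BA, C->AD, D->DC

  step 0 ⇒ step 1: CBC ⇒ AD·BA·AD
    B ↦ BA
    C ↦ AD
    A ↦ B  (constrained at step 1)
    D ↦ DC  (constrained at step 1)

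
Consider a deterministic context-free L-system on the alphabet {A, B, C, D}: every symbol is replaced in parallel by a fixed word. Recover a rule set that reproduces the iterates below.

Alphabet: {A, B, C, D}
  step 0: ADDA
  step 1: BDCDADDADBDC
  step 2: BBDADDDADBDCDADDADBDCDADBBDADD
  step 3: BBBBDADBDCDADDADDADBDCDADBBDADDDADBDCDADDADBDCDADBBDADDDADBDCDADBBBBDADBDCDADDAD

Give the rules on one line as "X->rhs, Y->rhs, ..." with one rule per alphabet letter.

  step 2 ⇒ step 3: BBDADDDADBDCDADDADBDCDADBBDADD ⇒ BB·BB·DAD·BDC·DAD·DAD·DAD·BDC·DAD·BB·DAD·D·DAD·BDC·DAD·DAD·BDC·DAD·BB·DAD·D·DAD·BDC·DAD·BB·BB·DAD·BDC·DAD·DAD
    A ↦ BDC
    B ↦ BB
    C ↦ D
    D ↦ DAD

A->BDC, B->BB, C->D, D->DAD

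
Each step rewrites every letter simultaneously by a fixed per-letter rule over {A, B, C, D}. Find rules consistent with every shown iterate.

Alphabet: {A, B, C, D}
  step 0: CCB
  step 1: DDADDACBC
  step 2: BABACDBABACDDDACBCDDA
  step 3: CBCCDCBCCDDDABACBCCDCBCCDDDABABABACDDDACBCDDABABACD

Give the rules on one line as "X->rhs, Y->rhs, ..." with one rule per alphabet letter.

  step 2 ⇒ step 3: BABACDBABACDDDACBCDDA ⇒ CBC·CD·CBC·CD·DDA·BA·CBC·CD·CBC·CD·DDA·BA·BA·BA·CD·DDA·CBC·DDA·BA·BA·CD
    A ↦ CD
    B ↦ CBC
    C ↦ DDA
    D ↦ BA

A->CD, B->CBC, C->DDA, D->BA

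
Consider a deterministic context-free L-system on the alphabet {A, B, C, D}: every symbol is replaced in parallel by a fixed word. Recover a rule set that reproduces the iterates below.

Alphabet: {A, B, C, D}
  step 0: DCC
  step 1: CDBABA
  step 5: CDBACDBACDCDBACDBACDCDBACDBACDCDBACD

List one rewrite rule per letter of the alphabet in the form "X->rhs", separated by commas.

  step 0 ⇒ step 1: DCC ⇒ CD·BA·BA
    C ↦ BA
    D ↦ CD
    A ↦ D  (constrained at step 1)
    B ↦ C  (constrained at step 1)

A->D, B->C, C->BA, D->CD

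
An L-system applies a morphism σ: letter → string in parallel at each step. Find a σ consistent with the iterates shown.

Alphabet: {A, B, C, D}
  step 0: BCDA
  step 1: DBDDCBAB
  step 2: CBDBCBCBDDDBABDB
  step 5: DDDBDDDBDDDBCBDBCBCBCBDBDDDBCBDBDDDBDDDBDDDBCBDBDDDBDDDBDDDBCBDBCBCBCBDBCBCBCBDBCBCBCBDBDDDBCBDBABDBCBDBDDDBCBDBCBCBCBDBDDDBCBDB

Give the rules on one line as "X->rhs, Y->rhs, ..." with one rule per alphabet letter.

  step 1 ⇒ step 2: DBDDCBAB ⇒ CB·DB·CB·CB·DD·DB·AB·DB
    A ↦ AB
    B ↦ DB
    C ↦ DD
    D ↦ CB

A->AB, B->DB, C->DD, D->CB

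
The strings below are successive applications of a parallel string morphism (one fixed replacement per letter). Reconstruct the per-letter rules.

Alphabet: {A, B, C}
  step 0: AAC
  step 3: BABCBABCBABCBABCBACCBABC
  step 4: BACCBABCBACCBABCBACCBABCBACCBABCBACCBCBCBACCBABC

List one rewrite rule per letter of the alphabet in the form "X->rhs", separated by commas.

  step 3 ⇒ step 4: BABCBABCBABCBABCBACCBABC ⇒ BA·CC·BA·BC·BA·CC·BA·BC·BA·CC·BA·BC·BA·CC·BA·BC·BA·CC·BC·BC·BA·CC·BA·BC
    A ↦ CC
    B ↦ BA
    C ↦ BC

A->CC, B->BA, C->BC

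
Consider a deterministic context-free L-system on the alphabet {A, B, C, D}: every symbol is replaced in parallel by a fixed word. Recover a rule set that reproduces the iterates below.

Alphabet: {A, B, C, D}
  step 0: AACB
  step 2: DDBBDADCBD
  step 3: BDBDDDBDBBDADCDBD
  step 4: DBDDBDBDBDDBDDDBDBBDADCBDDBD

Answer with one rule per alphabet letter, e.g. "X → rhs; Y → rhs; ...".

A->B, B->D, C->ADC, D->BD

  step 3 ⇒ step 4: BDBDDDBDBBDADCDBD ⇒ D·BD·D·BD·BD·BD·D·BD·D·D·BD·B·BD·ADC·BD·D·BD
    A ↦ B
    B ↦ D
    C ↦ ADC
    D ↦ BD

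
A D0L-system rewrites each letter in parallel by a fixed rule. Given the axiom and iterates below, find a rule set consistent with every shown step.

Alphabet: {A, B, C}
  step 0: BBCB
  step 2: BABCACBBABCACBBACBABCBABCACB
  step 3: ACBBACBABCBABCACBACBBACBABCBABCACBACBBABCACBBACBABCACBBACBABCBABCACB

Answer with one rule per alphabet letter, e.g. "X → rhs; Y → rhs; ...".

A->B, B->ACB, C->ABC

  step 2 ⇒ step 3: BABCACBBABCACBBACBABCBABCACB ⇒ ACB·B·ACB·ABC·B·ABC·ACB·ACB·B·ACB·ABC·B·ABC·ACB·ACB·B·ABC·ACB·B·ACB·ABC·ACB·B·ACB·ABC·B·ABC·ACB
    A ↦ B
    B ↦ ACB
    C ↦ ABC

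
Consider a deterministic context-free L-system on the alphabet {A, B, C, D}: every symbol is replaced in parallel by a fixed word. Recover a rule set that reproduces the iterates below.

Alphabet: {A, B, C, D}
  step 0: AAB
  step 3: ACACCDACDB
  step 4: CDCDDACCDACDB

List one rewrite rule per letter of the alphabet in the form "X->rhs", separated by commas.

  step 3 ⇒ step 4: ACACCDACDB ⇒ C·D·C·D·D·AC·C·D·AC·DB
    A ↦ C
    B ↦ DB
    C ↦ D
    D ↦ AC

A->C, B->DB, C->D, D->AC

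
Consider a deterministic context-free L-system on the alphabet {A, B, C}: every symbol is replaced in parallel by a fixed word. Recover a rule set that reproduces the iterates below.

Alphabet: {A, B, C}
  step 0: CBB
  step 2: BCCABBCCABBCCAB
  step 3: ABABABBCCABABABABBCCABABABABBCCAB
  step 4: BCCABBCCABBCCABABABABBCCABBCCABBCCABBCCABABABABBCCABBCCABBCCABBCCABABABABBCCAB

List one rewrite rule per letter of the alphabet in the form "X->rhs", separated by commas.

  step 3 ⇒ step 4: ABABABBCCABABABABBCCABABABABBCCAB ⇒ BCC·AB·BCC·AB·BCC·AB·AB·AB·AB·BCC·AB·BCC·AB·BCC·AB·BCC·AB·AB·AB·AB·BCC·AB·BCC·AB·BCC·AB·BCC·AB·AB·AB·AB·BCC·AB
    A ↦ BCC
    B ↦ AB
    C ↦ AB

A->BCC, B->AB, C->AB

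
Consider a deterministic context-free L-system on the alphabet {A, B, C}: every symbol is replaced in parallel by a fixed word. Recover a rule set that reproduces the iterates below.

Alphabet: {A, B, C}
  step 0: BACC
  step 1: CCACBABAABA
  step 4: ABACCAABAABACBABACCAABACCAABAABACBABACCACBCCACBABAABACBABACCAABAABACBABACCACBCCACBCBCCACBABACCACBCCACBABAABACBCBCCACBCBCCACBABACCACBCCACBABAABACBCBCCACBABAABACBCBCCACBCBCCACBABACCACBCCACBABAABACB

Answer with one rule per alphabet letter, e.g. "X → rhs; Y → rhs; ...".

A->CB, B->CCA, C->ABA

  step 0 ⇒ step 1: BACC ⇒ CCA·CB·ABA·ABA
    A ↦ CB
    B ↦ CCA
    C ↦ ABA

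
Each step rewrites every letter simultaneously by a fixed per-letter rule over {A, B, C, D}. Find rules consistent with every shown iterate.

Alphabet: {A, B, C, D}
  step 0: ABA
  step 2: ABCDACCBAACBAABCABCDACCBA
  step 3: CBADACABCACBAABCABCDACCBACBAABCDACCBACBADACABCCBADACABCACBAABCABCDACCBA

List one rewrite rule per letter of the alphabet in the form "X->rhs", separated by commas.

A->CBA, B->DAC, C->ABC, D->A

  step 2 ⇒ step 3: ABCDACCBAACBAABCABCDACCBA ⇒ CBA·DAC·ABC·A·CBA·ABC·ABC·DAC·CBA·CBA·ABC·DAC·CBA·CBA·DAC·ABC·CBA·DAC·ABC·A·CBA·ABC·ABC·DAC·CBA
    A ↦ CBA
    B ↦ DAC
    C ↦ ABC
    D ↦ A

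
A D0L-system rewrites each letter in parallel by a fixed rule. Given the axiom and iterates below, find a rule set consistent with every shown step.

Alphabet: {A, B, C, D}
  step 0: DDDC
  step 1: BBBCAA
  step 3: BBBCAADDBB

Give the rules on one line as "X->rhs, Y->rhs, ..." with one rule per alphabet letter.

  step 0 ⇒ step 1: DDDC ⇒ B·B·B·CAA
    C ↦ CAA
    D ↦ B
    A ↦ D  (constrained at step 1)
    B ↦ D  (constrained at step 1)

A->D, B->D, C->CAA, D->B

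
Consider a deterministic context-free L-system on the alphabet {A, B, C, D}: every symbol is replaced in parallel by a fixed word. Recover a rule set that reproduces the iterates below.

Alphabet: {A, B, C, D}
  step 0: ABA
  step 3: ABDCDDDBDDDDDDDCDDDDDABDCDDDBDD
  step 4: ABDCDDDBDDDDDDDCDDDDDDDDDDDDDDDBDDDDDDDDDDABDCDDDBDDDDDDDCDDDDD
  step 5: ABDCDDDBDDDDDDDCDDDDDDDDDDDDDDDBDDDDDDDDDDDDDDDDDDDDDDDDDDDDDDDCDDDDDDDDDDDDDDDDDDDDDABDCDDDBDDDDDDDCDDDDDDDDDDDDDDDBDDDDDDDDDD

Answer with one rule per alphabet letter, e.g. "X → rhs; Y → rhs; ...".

  step 4 ⇒ step 5: ABDCDDDBDDDDDDDCDDDDDDDDDDDDDDDBDDDDDDDDDDABDCDDDBDDDDDDDCDDDDD ⇒ AB·DCD·DD·B·DD·DD·DD·DCD·DD·DD·DD·DD·DD·DD·DD·B·DD·DD·DD·DD·DD·DD·DD·DD·DD·DD·DD·DD·DD·DD·DD·DCD·DD·DD·DD·DD·DD·DD·DD·DD·DD·DD·AB·DCD·DD·B·DD·DD·DD·DCD·DD·DD·DD·DD·DD·DD·DD·B·DD·DD·DD·DD·DD
    A ↦ AB
    B ↦ DCD
    C ↦ B
    D ↦ DD

A->AB, B->DCD, C->B, D->DD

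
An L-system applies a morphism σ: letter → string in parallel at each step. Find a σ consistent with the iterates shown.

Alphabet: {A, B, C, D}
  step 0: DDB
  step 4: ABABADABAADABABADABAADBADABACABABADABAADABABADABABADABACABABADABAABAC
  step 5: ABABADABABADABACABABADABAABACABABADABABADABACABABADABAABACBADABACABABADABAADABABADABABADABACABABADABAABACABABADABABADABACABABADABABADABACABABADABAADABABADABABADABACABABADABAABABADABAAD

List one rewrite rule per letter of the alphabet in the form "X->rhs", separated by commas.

  step 4 ⇒ step 5: ABABADABAADABABADABAADBADABACABABADABAADABABADABABADABACABABADABAABAC ⇒ ABA·BAD·ABA·BAD·ABA·C·ABA·BAD·ABA·ABA·C·ABA·BAD·ABA·BAD·ABA·C·ABA·BAD·ABA·ABA·C·BAD·ABA·C·ABA·BAD·ABA·AD·ABA·BAD·ABA·BAD·ABA·C·ABA·BAD·ABA·ABA·C·ABA·BAD·ABA·BAD·ABA·C·ABA·BAD·ABA·BAD·ABA·C·ABA·BAD·ABA·AD·ABA·BAD·ABA·BAD·ABA·C·ABA·BAD·ABA·ABA·BAD·ABA·AD
    A ↦ ABA
    B ↦ BAD
    C ↦ AD
    D ↦ C

A->ABA, B->BAD, C->AD, D->C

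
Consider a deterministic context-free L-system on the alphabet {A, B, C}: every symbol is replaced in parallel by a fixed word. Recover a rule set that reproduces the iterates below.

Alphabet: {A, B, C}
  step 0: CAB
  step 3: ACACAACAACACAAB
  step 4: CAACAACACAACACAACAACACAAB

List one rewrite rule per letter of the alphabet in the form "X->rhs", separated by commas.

  step 3 ⇒ step 4: ACACAACAACACAAB ⇒ CA·A·CA·A·CA·CA·A·CA·CA·A·CA·A·CA·CA·AB
    A ↦ CA
    B ↦ AB
    C ↦ A

A->CA, B->AB, C->A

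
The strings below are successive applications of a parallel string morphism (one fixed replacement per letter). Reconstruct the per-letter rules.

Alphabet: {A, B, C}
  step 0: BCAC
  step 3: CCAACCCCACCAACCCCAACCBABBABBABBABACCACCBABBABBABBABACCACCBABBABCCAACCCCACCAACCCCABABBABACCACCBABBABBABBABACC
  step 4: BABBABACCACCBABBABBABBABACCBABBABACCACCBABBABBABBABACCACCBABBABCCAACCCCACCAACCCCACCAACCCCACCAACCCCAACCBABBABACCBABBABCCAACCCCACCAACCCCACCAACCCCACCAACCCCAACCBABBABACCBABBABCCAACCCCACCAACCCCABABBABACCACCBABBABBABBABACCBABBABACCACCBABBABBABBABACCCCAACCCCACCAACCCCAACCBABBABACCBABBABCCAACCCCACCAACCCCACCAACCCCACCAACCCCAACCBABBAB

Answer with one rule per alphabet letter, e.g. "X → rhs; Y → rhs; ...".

A->ACC, B->CCA, C->BAB

  step 3 ⇒ step 4: CCAACCCCACCAACCCCAACCBABBABBABBABACCACCBABBABBABBABACCACCBABBABCCAACCCCACCAACCCCABABBABACCACCBABBABBABBABACC ⇒ BAB·BAB·ACC·ACC·BAB·BAB·BAB·BAB·ACC·BAB·BAB·ACC·ACC·BAB·BAB·BAB·BAB·ACC·ACC·BAB·BAB·CCA·ACC·CCA·CCA·ACC·CCA·CCA·ACC·CCA·CCA·ACC·CCA·ACC·BAB·BAB·ACC·BAB·BAB·CCA·ACC·CCA·CCA·ACC·CCA·CCA·ACC·CCA·CCA·ACC·CCA·ACC·BAB·BAB·ACC·BAB·BAB·CCA·ACC·CCA·CCA·ACC·CCA·BAB·BAB·ACC·ACC·BAB·BAB·BAB·BAB·ACC·BAB·BAB·ACC·ACC·BAB·BAB·BAB·BAB·ACC·CCA·ACC·CCA·CCA·ACC·CCA·ACC·BAB·BAB·ACC·BAB·BAB·CCA·ACC·CCA·CCA·ACC·CCA·CCA·ACC·CCA·CCA·ACC·CCA·ACC·BAB·BAB
    A ↦ ACC
    B ↦ CCA
    C ↦ BAB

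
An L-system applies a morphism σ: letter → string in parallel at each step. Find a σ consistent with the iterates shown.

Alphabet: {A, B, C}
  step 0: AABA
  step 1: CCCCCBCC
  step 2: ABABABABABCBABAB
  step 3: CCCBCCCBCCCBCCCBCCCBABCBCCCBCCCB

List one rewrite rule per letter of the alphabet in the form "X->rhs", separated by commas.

  step 2 ⇒ step 3: ABABABABABCBABAB ⇒ CC·CB·CC·CB·CC·CB·CC·CB·CC·CB·AB·CB·CC·CB·CC·CB
    A ↦ CC
    B ↦ CB
    C ↦ AB

A->CC, B->CB, C->AB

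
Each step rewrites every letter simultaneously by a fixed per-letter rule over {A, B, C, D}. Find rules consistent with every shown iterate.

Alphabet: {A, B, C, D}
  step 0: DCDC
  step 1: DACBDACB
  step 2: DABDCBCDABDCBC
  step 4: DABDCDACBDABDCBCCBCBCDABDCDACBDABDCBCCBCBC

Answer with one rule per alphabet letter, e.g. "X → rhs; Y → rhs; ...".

  step 1 ⇒ step 2: DACBDACB ⇒ DA·BD·CB·C·DA·BD·CB·C
    A ↦ BD
    B ↦ C
    C ↦ CB
    D ↦ DA

A->BD, B->C, C->CB, D->DA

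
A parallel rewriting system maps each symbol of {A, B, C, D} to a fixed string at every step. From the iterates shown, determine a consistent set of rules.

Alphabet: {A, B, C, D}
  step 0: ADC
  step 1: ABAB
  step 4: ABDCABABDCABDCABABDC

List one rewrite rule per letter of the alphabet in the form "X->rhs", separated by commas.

A->AB, B->DC, C->B, D->A

  step 0 ⇒ step 1: ADC ⇒ AB·A·B
    A ↦ AB
    C ↦ B
    D ↦ A
    B ↦ DC  (constrained at step 1)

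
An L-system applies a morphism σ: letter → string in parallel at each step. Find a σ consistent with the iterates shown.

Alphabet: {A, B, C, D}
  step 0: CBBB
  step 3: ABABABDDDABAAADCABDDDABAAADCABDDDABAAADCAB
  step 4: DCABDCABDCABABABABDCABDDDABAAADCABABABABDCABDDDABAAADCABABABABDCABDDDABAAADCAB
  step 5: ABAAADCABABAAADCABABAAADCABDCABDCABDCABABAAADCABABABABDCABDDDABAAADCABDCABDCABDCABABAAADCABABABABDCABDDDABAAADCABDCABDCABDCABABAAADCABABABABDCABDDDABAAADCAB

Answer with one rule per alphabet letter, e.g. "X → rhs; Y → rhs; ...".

A->D, B->CAB, C->AAA, D->AB

  step 4 ⇒ step 5: DCABDCABDCABABABABDCABDDDABAAADCABABABABDCABDDDABAAADCABABABABDCABDDDABAAADCAB ⇒ AB·AAA·D·CAB·AB·AAA·D·CAB·AB·AAA·D·CAB·D·CAB·D·CAB·D·CAB·AB·AAA·D·CAB·AB·AB·AB·D·CAB·D·D·D·AB·AAA·D·CAB·D·CAB·D·CAB·D·CAB·AB·AAA·D·CAB·AB·AB·AB·D·CAB·D·D·D·AB·AAA·D·CAB·D·CAB·D·CAB·D·CAB·AB·AAA·D·CAB·AB·AB·AB·D·CAB·D·D·D·AB·AAA·D·CAB
    A ↦ D
    B ↦ CAB
    C ↦ AAA
    D ↦ AB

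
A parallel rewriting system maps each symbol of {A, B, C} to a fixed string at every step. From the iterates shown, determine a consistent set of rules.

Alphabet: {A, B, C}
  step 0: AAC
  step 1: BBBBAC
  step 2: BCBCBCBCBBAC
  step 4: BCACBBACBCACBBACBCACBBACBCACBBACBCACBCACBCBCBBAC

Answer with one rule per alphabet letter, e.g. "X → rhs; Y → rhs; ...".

A->BB, B->BC, C->AC

  step 1 ⇒ step 2: BBBBAC ⇒ BC·BC·BC·BC·BB·AC
    A ↦ BB
    B ↦ BC
    C ↦ AC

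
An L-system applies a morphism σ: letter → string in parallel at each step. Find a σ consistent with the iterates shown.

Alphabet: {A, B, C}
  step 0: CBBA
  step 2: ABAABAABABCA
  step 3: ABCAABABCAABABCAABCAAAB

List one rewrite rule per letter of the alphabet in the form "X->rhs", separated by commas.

  step 2 ⇒ step 3: ABAABAABABCA ⇒ AB·CA·AB·AB·CA·AB·AB·CA·AB·CA·A·AB
    A ↦ AB
    B ↦ CA
    C ↦ A

A->AB, B->CA, C->A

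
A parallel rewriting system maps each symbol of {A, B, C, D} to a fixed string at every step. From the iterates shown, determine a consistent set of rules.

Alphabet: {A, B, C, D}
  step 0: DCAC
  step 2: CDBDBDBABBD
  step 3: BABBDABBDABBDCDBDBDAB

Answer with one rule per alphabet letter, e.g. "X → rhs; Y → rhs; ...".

A->CD, B->BD, C->B, D->AB

  step 2 ⇒ step 3: CDBDBDBABBD ⇒ B·AB·BD·AB·BD·AB·BD·CD·BD·BD·AB
    A ↦ CD
    B ↦ BD
    C ↦ B
    D ↦ AB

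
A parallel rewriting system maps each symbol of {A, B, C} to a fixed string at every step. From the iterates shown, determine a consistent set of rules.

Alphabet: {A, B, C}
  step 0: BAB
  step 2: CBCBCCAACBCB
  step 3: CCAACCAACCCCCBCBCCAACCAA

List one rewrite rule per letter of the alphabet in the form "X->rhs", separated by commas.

A->CB, B->AA, C->CC

  step 2 ⇒ step 3: CBCBCCAACBCB ⇒ CC·AA·CC·AA·CC·CC·CB·CB·CC·AA·CC·AA
    A ↦ CB
    B ↦ AA
    C ↦ CC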